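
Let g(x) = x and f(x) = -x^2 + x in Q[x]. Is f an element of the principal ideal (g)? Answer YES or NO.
YES

In Q[x] the ideal (g) consists of all multiples of g, so f ∈ (g) iff g | f, i.e. iff the remainder of f on division by g is 0. Divide f by g (g is monic, so eliminate the leading term of the running remainder at each step):
  leading term -x^2: subtract (-x)·g(x) = -x^2, leaving x
  leading term x: subtract (1)·g(x) = x, leaving 0
The remainder is 0, so f(x) = g(x) · h(x) with h(x) = 1 - x. Hence g | f, i.e. f ∈ (g).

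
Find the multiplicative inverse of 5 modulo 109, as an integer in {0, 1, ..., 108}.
Apply the extended Euclidean algorithm to (109, 5), tracking rows (r, s, t) with s·109 + t·5 = r. Each division r_prev = q·r_cur + r_new produces the new row as (previous row) − q·(current row):
  row A: (109, 1, 0)   [1·109 + 0·5 = 109]
  row B: (5, 0, 1)   [0·109 + 1·5 = 5]
  109 = 21·5 + 4   → row C = row A − 21·row B = (4, 1, −21)   [check: 1·109 − 21·5 = 4]
  5 = 1·4 + 1   → row D = row B − 1·row C = (1, −1, 22)   [check: −1·109 + 22·5 = 1]
  4 = 4·1 + 0   → remainder 0, stop. gcd = 1 (last nonzero row D).
The gcd is 1, so 5 is invertible mod 109. The last nonzero row gives −1·109 + 22·5 = 1, so t = 22. So 5^(−1) ≡ 22 (mod 109). Verify: 5 · 22 = 110 ≡ 1 (mod 109). ✓

Final answer: 5^(−1) ≡ 22 (mod 109)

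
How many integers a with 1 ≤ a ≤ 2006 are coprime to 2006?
928

The number of a ∈ {1, ..., 2006} with gcd(a, 2006) = 1 is by definition Euler's totient φ(2006). φ is multiplicative, with φ(p^e) = p^e − p^(e−1). Factorise 2006 = 2 · 17 · 59. Then
  φ(2006) = (2 − 1) · (17 − 1) · (59 − 1) = 1 · 16 · 58 = 928.
So there are 928 such integers.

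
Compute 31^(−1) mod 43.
31^(−1) ≡ 25 (mod 43)

Apply the extended Euclidean algorithm to (43, 31), tracking rows (r, s, t) with s·43 + t·31 = r. Each division r_prev = q·r_cur + r_new produces the new row as (previous row) − q·(current row):
  row A: (43, 1, 0)   [1·43 + 0·31 = 43]
  row B: (31, 0, 1)   [0·43 + 1·31 = 31]
  43 = 1·31 + 12   → row C = row A − 1·row B = (12, 1, −1)   [check: 1·43 − 1·31 = 12]
  31 = 2·12 + 7   → row D = row B − 2·row C = (7, −2, 3)   [check: −2·43 + 3·31 = 7]
  12 = 1·7 + 5   → row E = row C − 1·row D = (5, 3, −4)   [check: 3·43 − 4·31 = 5]
  7 = 1·5 + 2   → row F = row D − 1·row E = (2, −5, 7)   [check: −5·43 + 7·31 = 2]
  5 = 2·2 + 1   → row G = row E − 2·row F = (1, 13, −18)   [check: 13·43 − 18·31 = 1]
  2 = 2·1 + 0   → remainder 0, stop. gcd = 1 (last nonzero row G).
The gcd is 1, so 31 is invertible mod 43. The last nonzero row gives 13·43 − 18·31 = 1, so t = −18. So 31^(−1) ≡ −18 ≡ 25 (mod 43). Verify: 31 · 25 = 775 ≡ 1 (mod 43). ✓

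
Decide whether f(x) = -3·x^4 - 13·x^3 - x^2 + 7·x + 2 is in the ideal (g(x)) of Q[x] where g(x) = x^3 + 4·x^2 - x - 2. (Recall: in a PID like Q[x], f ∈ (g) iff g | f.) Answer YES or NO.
In Q[x] the ideal (g) consists of all multiples of g, so f ∈ (g) iff g | f, i.e. iff the remainder of f on division by g is 0. Divide f by g (g is monic, so eliminate the leading term of the running remainder at each step):
  leading term -3·x^4: subtract (-3·x)·g(x) = -3·x^4 - 12·x^3 + 3·x^2 + 6·x, leaving -x^3 - 4·x^2 + x + 2
  leading term -x^3: subtract (-1)·g(x) = -x^3 - 4·x^2 + x + 2, leaving 0
The remainder is 0, so f(x) = g(x) · h(x) with h(x) = -3·x - 1. Hence g | f, i.e. f ∈ (g).

Final answer: YES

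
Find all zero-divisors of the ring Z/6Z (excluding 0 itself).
An element a ∈ Z/6Z (with a ≠ 0) is a zero-divisor iff gcd(a, 6) > 1 (because a is a unit precisely when gcd(a, n) = 1, and in Z/nZ every nonzero, non-unit element is a zero-divisor). Scan a = 1, ..., 5 and keep those with gcd(a, 6) > 1:
  gcd(2, 6) = 2, gcd(3, 6) = 3, gcd(4, 6) = 2.
All other a ∈ {1, ..., 5} have gcd(a, 6) = 1 and are units. So the nonzero zero-divisors are exactly the 3 values of a appearing in this scan.

Final answer: nonzero zero-divisors of Z/6Z = {2, 3, 4}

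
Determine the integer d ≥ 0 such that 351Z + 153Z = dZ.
In the PID Z, (a, b) is generated by gcd(a, b). Compute gcd(351, 153) with the extended Euclidean algorithm, tracking rows (r, s, t) with s·351 + t·153 = r:
  row A: (351, 1, 0)   [1·351 + 0·153 = 351]
  row B: (153, 0, 1)   [0·351 + 1·153 = 153]
  351 = 2·153 + 45   → row C = row A − 2·row B = (45, 1, −2)   [check: 1·351 − 2·153 = 45]
  153 = 3·45 + 18   → row D = row B − 3·row C = (18, −3, 7)   [check: −3·351 + 7·153 = 18]
  45 = 2·18 + 9   → row E = row C − 2·row D = (9, 7, −16)   [check: 7·351 − 16·153 = 9]
  18 = 2·9 + 0   → remainder 0, stop. gcd = 9 (last nonzero row E).
So gcd(351, 153) = 9, with Bézout identity 7·351 − 16·153 = 9. Containment (⊇): the Bézout identity exhibits 9 as an element of (351, 153), giving (9) ⊆ (351, 153). Containment (⊆): since 9 | 351 and 9 | 153 (351 = 9·39, 153 = 9·17), every Z-linear combination of 351 and 153 is divisible by 9, so (351, 153) ⊆ (9). Therefore (351, 153) = (9), d = 9.

Final answer: (351, 153) = (9); d = 9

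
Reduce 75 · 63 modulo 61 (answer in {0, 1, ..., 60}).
Reduce the factors first: 75 ≡ 14, 63 ≡ 2 (mod 61), so 75 · 63 ≡ 14 · 2 (mod 61). 14 · 2 = 28. Dividing by 61: 28 = 0·61 + 28. So (75 · 63) mod 61 = 28.

Final answer: 28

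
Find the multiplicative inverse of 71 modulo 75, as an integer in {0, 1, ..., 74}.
Apply the extended Euclidean algorithm to (75, 71), tracking rows (r, s, t) with s·75 + t·71 = r. Each division r_prev = q·r_cur + r_new produces the new row as (previous row) − q·(current row):
  row A: (75, 1, 0)   [1·75 + 0·71 = 75]
  row B: (71, 0, 1)   [0·75 + 1·71 = 71]
  75 = 1·71 + 4   → row C = row A − 1·row B = (4, 1, −1)   [check: 1·75 − 1·71 = 4]
  71 = 17·4 + 3   → row D = row B − 17·row C = (3, −17, 18)   [check: −17·75 + 18·71 = 3]
  4 = 1·3 + 1   → row E = row C − 1·row D = (1, 18, −19)   [check: 18·75 − 19·71 = 1]
  3 = 3·1 + 0   → remainder 0, stop. gcd = 1 (last nonzero row E).
The gcd is 1, so 71 is invertible mod 75. The last nonzero row gives 18·75 − 19·71 = 1, so t = −19. So 71^(−1) ≡ −19 ≡ 56 (mod 75). Verify: 71 · 56 = 3976 ≡ 1 (mod 75). ✓

Final answer: 71^(−1) ≡ 56 (mod 75)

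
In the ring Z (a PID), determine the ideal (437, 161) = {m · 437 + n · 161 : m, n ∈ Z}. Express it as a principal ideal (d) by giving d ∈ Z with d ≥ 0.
In the PID Z, (a, b) is generated by gcd(a, b). Compute gcd(437, 161) with the extended Euclidean algorithm, tracking rows (r, s, t) with s·437 + t·161 = r:
  row A: (437, 1, 0)   [1·437 + 0·161 = 437]
  row B: (161, 0, 1)   [0·437 + 1·161 = 161]
  437 = 2·161 + 115   → row C = row A − 2·row B = (115, 1, −2)   [check: 1·437 − 2·161 = 115]
  161 = 1·115 + 46   → row D = row B − 1·row C = (46, −1, 3)   [check: −1·437 + 3·161 = 46]
  115 = 2·46 + 23   → row E = row C − 2·row D = (23, 3, −8)   [check: 3·437 − 8·161 = 23]
  46 = 2·23 + 0   → remainder 0, stop. gcd = 23 (last nonzero row E).
So gcd(437, 161) = 23, with Bézout identity 3·437 − 8·161 = 23. Containment (⊇): the Bézout identity exhibits 23 as an element of (437, 161), giving (23) ⊆ (437, 161). Containment (⊆): since 23 | 437 and 23 | 161 (437 = 23·19, 161 = 23·7), every Z-linear combination of 437 and 161 is divisible by 23, so (437, 161) ⊆ (23). Therefore (437, 161) = (23), d = 23.

Final answer: (437, 161) = (23); d = 23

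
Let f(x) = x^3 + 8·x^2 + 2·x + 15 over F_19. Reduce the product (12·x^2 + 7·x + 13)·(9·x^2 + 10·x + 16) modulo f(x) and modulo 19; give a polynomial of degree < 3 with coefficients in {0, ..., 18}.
a · b ≡ 6·x^2 + 3·x + 11 (mod f(x))

Multiply as integer polynomials: a · b = 108·x^4 + 183·x^3 + 379·x^2 + 242·x + 208. Reducing coefficients mod 19: a · b ≡ 13·x^4 + 12·x^3 + 18·x^2 + 14·x + 18. Now divide by f(x) = x^3 + 8·x^2 + 2·x + 15 in F_19[x], eliminating the leading term at each step:
  leading term 13·x^4: subtract (13·x)·f(x) = 13·x^4 + 9·x^3 + 7·x^2 + 5·x, leaving 3·x^3 + 11·x^2 + 9·x + 18 (coefficients mod 19)
  leading term 3·x^3: subtract (3)·f(x) = 3·x^3 + 5·x^2 + 6·x + 7, leaving 6·x^2 + 3·x + 11 (coefficients mod 19)
The degree is now < 3, so this is the remainder. Hence a · b ≡ 6·x^2 + 3·x + 11 in F_19[x]/(f).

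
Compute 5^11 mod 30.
Use repeated squaring. Binary(11) = 1011. Walk through the bits of the exponent 11 left-to-right: at each bit after the leading one, square the running value, then multiply by 5 if the bit is 1 (always reducing mod 30):
  bit 1 = 1 (leading): start with 5.
  bit 2 = 0: square 5^2 = 25 (mod 30).
  bit 3 = 1: square 25^2 = 625 ≡ 25; bit is 1, so multiply 25·5 = 125 ≡ 5 (mod 30).
  bit 4 = 1: square 5^2 = 25; bit is 1, so multiply 25·5 = 125 ≡ 5 (mod 30).
Final value: 5^11 ≡ 5 (mod 30).

Final answer: 5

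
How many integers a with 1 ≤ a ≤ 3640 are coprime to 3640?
1152

The number of a ∈ {1, ..., 3640} with gcd(a, 3640) = 1 is by definition Euler's totient φ(3640). φ is multiplicative, with φ(p^e) = p^e − p^(e−1). Factorise 3640 = 2^3 · 5 · 7 · 13. Then
  φ(3640) = (2^3 − 2^2) · (5 − 1) · (7 − 1) · (13 − 1) = 4 · 4 · 6 · 12 = 1152.
So there are 1152 such integers.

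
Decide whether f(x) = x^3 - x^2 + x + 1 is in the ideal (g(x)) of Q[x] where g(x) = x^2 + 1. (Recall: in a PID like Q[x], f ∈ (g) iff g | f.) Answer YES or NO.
NO

In Q[x] the ideal (g) consists of all multiples of g, so f ∈ (g) iff g | f, i.e. iff the remainder of f on division by g is 0. Divide f by g (g is monic, so eliminate the leading term of the running remainder at each step):
  leading term x^3: subtract (x)·g(x) = x^3 + x, leaving 1 - x^2
  leading term -x^2: subtract (-1)·g(x) = -x^2 - 1, leaving 2
The remainder r(x) = 2 ≠ 0 (and deg r < deg g), so g ∤ f, i.e. f ∉ (g).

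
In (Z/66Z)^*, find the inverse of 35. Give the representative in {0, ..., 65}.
Apply the extended Euclidean algorithm to (66, 35), tracking rows (r, s, t) with s·66 + t·35 = r. Each division r_prev = q·r_cur + r_new produces the new row as (previous row) − q·(current row):
  row A: (66, 1, 0)   [1·66 + 0·35 = 66]
  row B: (35, 0, 1)   [0·66 + 1·35 = 35]
  66 = 1·35 + 31   → row C = row A − 1·row B = (31, 1, −1)   [check: 1·66 − 1·35 = 31]
  35 = 1·31 + 4   → row D = row B − 1·row C = (4, −1, 2)   [check: −1·66 + 2·35 = 4]
  31 = 7·4 + 3   → row E = row C − 7·row D = (3, 8, −15)   [check: 8·66 − 15·35 = 3]
  4 = 1·3 + 1   → row F = row D − 1·row E = (1, −9, 17)   [check: −9·66 + 17·35 = 1]
  3 = 3·1 + 0   → remainder 0, stop. gcd = 1 (last nonzero row F).
The gcd is 1, so 35 is invertible mod 66. The last nonzero row gives −9·66 + 17·35 = 1, so t = 17. So 35^(−1) ≡ 17 (mod 66). Verify: 35 · 17 = 595 ≡ 1 (mod 66). ✓

Final answer: 35^(−1) ≡ 17 (mod 66)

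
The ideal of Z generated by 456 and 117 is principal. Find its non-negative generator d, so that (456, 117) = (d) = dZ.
(456, 117) = (3); d = 3

In the PID Z, (a, b) is generated by gcd(a, b). Compute gcd(456, 117) with the extended Euclidean algorithm, tracking rows (r, s, t) with s·456 + t·117 = r:
  row A: (456, 1, 0)   [1·456 + 0·117 = 456]
  row B: (117, 0, 1)   [0·456 + 1·117 = 117]
  456 = 3·117 + 105   → row C = row A − 3·row B = (105, 1, −3)   [check: 1·456 − 3·117 = 105]
  117 = 1·105 + 12   → row D = row B − 1·row C = (12, −1, 4)   [check: −1·456 + 4·117 = 12]
  105 = 8·12 + 9   → row E = row C − 8·row D = (9, 9, −35)   [check: 9·456 − 35·117 = 9]
  12 = 1·9 + 3   → row F = row D − 1·row E = (3, −10, 39)   [check: −10·456 + 39·117 = 3]
  9 = 3·3 + 0   → remainder 0, stop. gcd = 3 (last nonzero row F).
So gcd(456, 117) = 3, with Bézout identity −10·456 + 39·117 = 3. Containment (⊇): the Bézout identity exhibits 3 as an element of (456, 117), giving (3) ⊆ (456, 117). Containment (⊆): since 3 | 456 and 3 | 117 (456 = 3·152, 117 = 3·39), every Z-linear combination of 456 and 117 is divisible by 3, so (456, 117) ⊆ (3). Therefore (456, 117) = (3), d = 3.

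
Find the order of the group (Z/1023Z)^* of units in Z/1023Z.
|(Z/1023Z)^*| = 600

(Z/1023Z)^* consists of the classes a with gcd(a, 1023) = 1, so its order is φ(1023). φ is multiplicative, with φ(p^e) = p^e − p^(e−1). Factorise 1023 = 3 · 11 · 31. Then
  φ(1023) = (3 − 1) · (11 − 1) · (31 − 1) = 2 · 10 · 30 = 600.
Thus |(Z/1023Z)^*| = 600.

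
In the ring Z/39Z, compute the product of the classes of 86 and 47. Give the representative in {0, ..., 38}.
Reduce the factors first: 86 ≡ 8, 47 ≡ 8 (mod 39), so 86 · 47 ≡ 8 · 8 (mod 39). 8 · 8 = 64. Dividing by 39: 64 = 1·39 + 25. So (86 · 47) mod 39 = 25.

Final answer: 25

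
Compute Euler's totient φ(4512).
φ is multiplicative, with φ(p^e) = p^e − p^(e−1). Factorise 4512 = 2^5 · 3 · 47. Then
  φ(4512) = (2^5 − 2^4) · (3 − 1) · (47 − 1) = 16 · 2 · 46 = 1472.

Final answer: φ(4512) = 1472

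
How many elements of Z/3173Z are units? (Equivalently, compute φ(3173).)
Z/3173Z has φ(3173) = 2988 units

An element a ∈ Z/3173Z is a unit iff gcd(a, 3173) = 1, so the number of units is φ(3173). φ is multiplicative, with φ(p^e) = p^e − p^(e−1). Factorise 3173 = 19 · 167. Then
  φ(3173) = (19 − 1) · (167 − 1) = 18 · 166 = 2988.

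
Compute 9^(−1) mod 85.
9^(−1) ≡ 19 (mod 85)

Apply the extended Euclidean algorithm to (85, 9), tracking rows (r, s, t) with s·85 + t·9 = r. Each division r_prev = q·r_cur + r_new produces the new row as (previous row) − q·(current row):
  row A: (85, 1, 0)   [1·85 + 0·9 = 85]
  row B: (9, 0, 1)   [0·85 + 1·9 = 9]
  85 = 9·9 + 4   → row C = row A − 9·row B = (4, 1, −9)   [check: 1·85 − 9·9 = 4]
  9 = 2·4 + 1   → row D = row B − 2·row C = (1, −2, 19)   [check: −2·85 + 19·9 = 1]
  4 = 4·1 + 0   → remainder 0, stop. gcd = 1 (last nonzero row D).
The gcd is 1, so 9 is invertible mod 85. The last nonzero row gives −2·85 + 19·9 = 1, so t = 19. So 9^(−1) ≡ 19 (mod 85). Verify: 9 · 19 = 171 ≡ 1 (mod 85). ✓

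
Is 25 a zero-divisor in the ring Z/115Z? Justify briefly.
YES

gcd(25, 115) = 5 > 1, so 25 is not a unit in Z/115Z. In Z/nZ every nonzero non-unit is a zero-divisor: explicitly, take b = 115/gcd = 23 ≠ 0 (mod 115); then 25·23 = 575 = 5·115, i.e. 25·23 ≡ 0 (mod 115). So 25 is a zero-divisor.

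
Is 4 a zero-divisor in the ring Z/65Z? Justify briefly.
NO

gcd(4, 65) = 1, so 4 is a unit in Z/65Z (it has a multiplicative inverse). A unit cannot be a zero-divisor: if 4·b ≡ 0 then multiplying both sides by 4^(−1) gives b ≡ 0. So 4 is not a zero-divisor.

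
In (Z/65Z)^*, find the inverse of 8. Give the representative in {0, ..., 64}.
Apply the extended Euclidean algorithm to (65, 8), tracking rows (r, s, t) with s·65 + t·8 = r. Each division r_prev = q·r_cur + r_new produces the new row as (previous row) − q·(current row):
  row A: (65, 1, 0)   [1·65 + 0·8 = 65]
  row B: (8, 0, 1)   [0·65 + 1·8 = 8]
  65 = 8·8 + 1   → row C = row A − 8·row B = (1, 1, −8)   [check: 1·65 − 8·8 = 1]
  8 = 8·1 + 0   → remainder 0, stop. gcd = 1 (last nonzero row C).
The gcd is 1, so 8 is invertible mod 65. The last nonzero row gives 1·65 − 8·8 = 1, so t = −8. So 8^(−1) ≡ −8 ≡ 57 (mod 65). Verify: 8 · 57 = 456 ≡ 1 (mod 65). ✓

Final answer: 8^(−1) ≡ 57 (mod 65)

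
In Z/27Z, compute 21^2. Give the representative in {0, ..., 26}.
9

Use repeated squaring. Binary(2) = 10. Walk through the bits of the exponent 2 left-to-right: at each bit after the leading one, square the running value, then multiply by 21 if the bit is 1 (always reducing mod 27):
  bit 1 = 1 (leading): start with 21.
  bit 2 = 0: square 21^2 = 441 ≡ 9 (mod 27).
Final value: 21^2 ≡ 9 (mod 27).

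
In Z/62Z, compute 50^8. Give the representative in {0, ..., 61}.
Use repeated squaring. Binary(8) = 1000. Walk through the bits of the exponent 8 left-to-right: at each bit after the leading one, square the running value, then multiply by 50 if the bit is 1 (always reducing mod 62):
  bit 1 = 1 (leading): start with 50.
  bit 2 = 0: square 50^2 = 2500 ≡ 20 (mod 62).
  bit 3 = 0: square 20^2 = 400 ≡ 28 (mod 62).
  bit 4 = 0: square 28^2 = 784 ≡ 40 (mod 62).
Final value: 50^8 ≡ 40 (mod 62).

Final answer: 40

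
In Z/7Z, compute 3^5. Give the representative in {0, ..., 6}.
5

Use repeated squaring. Binary(5) = 101. Walk through the bits of the exponent 5 left-to-right: at each bit after the leading one, square the running value, then multiply by 3 if the bit is 1 (always reducing mod 7):
  bit 1 = 1 (leading): start with 3.
  bit 2 = 0: square 3^2 = 9 ≡ 2 (mod 7).
  bit 3 = 1: square 2^2 = 4; bit is 1, so multiply 4·3 = 12 ≡ 5 (mod 7).
Final value: 3^5 ≡ 5 (mod 7).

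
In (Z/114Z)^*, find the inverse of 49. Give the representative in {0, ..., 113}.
Apply the extended Euclidean algorithm to (114, 49), tracking rows (r, s, t) with s·114 + t·49 = r. Each division r_prev = q·r_cur + r_new produces the new row as (previous row) − q·(current row):
  row A: (114, 1, 0)   [1·114 + 0·49 = 114]
  row B: (49, 0, 1)   [0·114 + 1·49 = 49]
  114 = 2·49 + 16   → row C = row A − 2·row B = (16, 1, −2)   [check: 1·114 − 2·49 = 16]
  49 = 3·16 + 1   → row D = row B − 3·row C = (1, −3, 7)   [check: −3·114 + 7·49 = 1]
  16 = 16·1 + 0   → remainder 0, stop. gcd = 1 (last nonzero row D).
The gcd is 1, so 49 is invertible mod 114. The last nonzero row gives −3·114 + 7·49 = 1, so t = 7. So 49^(−1) ≡ 7 (mod 114). Verify: 49 · 7 = 343 ≡ 1 (mod 114). ✓

Final answer: 49^(−1) ≡ 7 (mod 114)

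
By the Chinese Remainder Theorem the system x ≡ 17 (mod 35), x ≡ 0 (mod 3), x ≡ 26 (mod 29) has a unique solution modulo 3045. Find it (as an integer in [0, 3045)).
x ≡ 2607 (mod 3045); the representative in [0, 3045) is 2607

The moduli 35, 3, 29 are pairwise coprime, so by the CRT there is a unique solution mod 35·3·29 = 3045.
Solve by successive substitution. Start with x ≡ 17 (mod 35).
  Combine with x ≡ 0 (mod 3): write x = 17 + 35·t and require 17 + 35·t ≡ 0 (mod 3), i.e. 35·t ≡ 0 − 17 ≡ 1 (mod 3). Since 35^(−1) ≡ 2 (mod 3) (35 ≡ 2 (mod 3)), t ≡ 2·1 ≡ 2 (mod 3). So x ≡ 17 + 35·2 = 87 (mod 105).
  Combine with x ≡ 26 (mod 29): write x = 87 + 105·t and require 87 + 105·t ≡ 26 (mod 29), i.e. 105·t ≡ 26 − 87 ≡ 26 (mod 29). Since 105^(−1) ≡ 21 (mod 29) (105 ≡ 18 (mod 29)), t ≡ 21·26 ≡ 24 (mod 29). So x ≡ 87 + 105·24 = 2607 (mod 3045).
Unique solution in [0, 3045): x = 2607.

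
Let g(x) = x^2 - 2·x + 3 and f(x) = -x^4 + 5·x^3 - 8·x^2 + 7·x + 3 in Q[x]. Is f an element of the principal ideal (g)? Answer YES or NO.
In Q[x] the ideal (g) consists of all multiples of g, so f ∈ (g) iff g | f, i.e. iff the remainder of f on division by g is 0. Divide f by g (g is monic, so eliminate the leading term of the running remainder at each step):
  leading term -x^4: subtract (-x^2)·g(x) = -x^4 + 2·x^3 - 3·x^2, leaving 3·x^3 - 5·x^2 + 7·x + 3
  leading term 3·x^3: subtract (3·x)·g(x) = 3·x^3 - 6·x^2 + 9·x, leaving x^2 - 2·x + 3
  leading term x^2: subtract (1)·g(x) = x^2 - 2·x + 3, leaving 0
The remainder is 0, so f(x) = g(x) · h(x) with h(x) = -x^2 + 3·x + 1. Hence g | f, i.e. f ∈ (g).

Final answer: YES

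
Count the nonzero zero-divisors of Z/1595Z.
In Z/1595Z each nonzero element is either a unit (gcd with 1595 is 1) or a zero-divisor (gcd > 1). The number of units is φ(1595): factorise 1595 = 5 · 11 · 29, so φ(1595) = (5 − 1) · (11 − 1) · (29 − 1) = 4 · 10 · 28 = 1120. The nonzero elements number 1595 − 1 = 1594. Hence the nonzero zero-divisors number 1594 − 1120 = 474.

Final answer: Z/1595Z has 474 nonzero zero-divisors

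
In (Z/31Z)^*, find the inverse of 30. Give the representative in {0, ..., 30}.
Apply the extended Euclidean algorithm to (31, 30), tracking rows (r, s, t) with s·31 + t·30 = r. Each division r_prev = q·r_cur + r_new produces the new row as (previous row) − q·(current row):
  row A: (31, 1, 0)   [1·31 + 0·30 = 31]
  row B: (30, 0, 1)   [0·31 + 1·30 = 30]
  31 = 1·30 + 1   → row C = row A − 1·row B = (1, 1, −1)   [check: 1·31 − 1·30 = 1]
  30 = 30·1 + 0   → remainder 0, stop. gcd = 1 (last nonzero row C).
The gcd is 1, so 30 is invertible mod 31. The last nonzero row gives 1·31 − 1·30 = 1, so t = −1. So 30^(−1) ≡ −1 ≡ 30 (mod 31). Verify: 30 · 30 = 900 ≡ 1 (mod 31). ✓

Final answer: 30^(−1) ≡ 30 (mod 31)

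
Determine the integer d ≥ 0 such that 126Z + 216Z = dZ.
(126, 216) = (18); d = 18

In the PID Z, (a, b) is generated by gcd(a, b). Compute gcd(216, 126) with the extended Euclidean algorithm, tracking rows (r, s, t) with s·216 + t·126 = r:
  row A: (216, 1, 0)   [1·216 + 0·126 = 216]
  row B: (126, 0, 1)   [0·216 + 1·126 = 126]
  216 = 1·126 + 90   → row C = row A − 1·row B = (90, 1, −1)   [check: 1·216 − 1·126 = 90]
  126 = 1·90 + 36   → row D = row B − 1·row C = (36, −1, 2)   [check: −1·216 + 2·126 = 36]
  90 = 2·36 + 18   → row E = row C − 2·row D = (18, 3, −5)   [check: 3·216 − 5·126 = 18]
  36 = 2·18 + 0   → remainder 0, stop. gcd = 18 (last nonzero row E).
So gcd(126, 216) = 18, with Bézout identity 3·216 − 5·126 = 18. Containment (⊇): the Bézout identity exhibits 18 as an element of (126, 216), giving (18) ⊆ (126, 216). Containment (⊆): since 18 | 126 and 18 | 216 (126 = 18·7, 216 = 18·12), every Z-linear combination of 126 and 216 is divisible by 18, so (126, 216) ⊆ (18). Therefore (126, 216) = (18), d = 18.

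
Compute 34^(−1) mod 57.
Apply the extended Euclidean algorithm to (57, 34), tracking rows (r, s, t) with s·57 + t·34 = r. Each division r_prev = q·r_cur + r_new produces the new row as (previous row) − q·(current row):
  row A: (57, 1, 0)   [1·57 + 0·34 = 57]
  row B: (34, 0, 1)   [0·57 + 1·34 = 34]
  57 = 1·34 + 23   → row C = row A − 1·row B = (23, 1, −1)   [check: 1·57 − 1·34 = 23]
  34 = 1·23 + 11   → row D = row B − 1·row C = (11, −1, 2)   [check: −1·57 + 2·34 = 11]
  23 = 2·11 + 1   → row E = row C − 2·row D = (1, 3, −5)   [check: 3·57 − 5·34 = 1]
  11 = 11·1 + 0   → remainder 0, stop. gcd = 1 (last nonzero row E).
The gcd is 1, so 34 is invertible mod 57. The last nonzero row gives 3·57 − 5·34 = 1, so t = −5. So 34^(−1) ≡ −5 ≡ 52 (mod 57). Verify: 34 · 52 = 1768 ≡ 1 (mod 57). ✓

Final answer: 34^(−1) ≡ 52 (mod 57)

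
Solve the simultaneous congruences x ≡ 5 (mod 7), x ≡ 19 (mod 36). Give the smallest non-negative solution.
The moduli 7, 36 are pairwise coprime, so by the CRT there is a unique solution mod 7·36 = 252.
Solve by successive substitution. Start with x ≡ 5 (mod 7).
  Combine with x ≡ 19 (mod 36): write x = 5 + 7·t and require 5 + 7·t ≡ 19 (mod 36), i.e. 7·t ≡ 19 − 5 ≡ 14 (mod 36). Since 7^(−1) ≡ 31 (mod 36), t ≡ 31·14 ≡ 2 (mod 36). So x ≡ 5 + 7·2 = 19 (mod 252).
Unique solution in [0, 252): x = 19.

Final answer: x ≡ 19 (mod 252); the representative in [0, 252) is 19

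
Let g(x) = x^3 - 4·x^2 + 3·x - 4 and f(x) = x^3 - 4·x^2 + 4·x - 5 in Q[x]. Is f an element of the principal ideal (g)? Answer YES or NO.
NO

In Q[x] the ideal (g) consists of all multiples of g, so f ∈ (g) iff g | f, i.e. iff the remainder of f on division by g is 0. Divide f by g (g is monic, so eliminate the leading term of the running remainder at each step):
  leading term x^3: subtract (1)·g(x) = x^3 - 4·x^2 + 3·x - 4, leaving x - 1
The remainder r(x) = x - 1 ≠ 0 (and deg r < deg g), so g ∤ f, i.e. f ∉ (g).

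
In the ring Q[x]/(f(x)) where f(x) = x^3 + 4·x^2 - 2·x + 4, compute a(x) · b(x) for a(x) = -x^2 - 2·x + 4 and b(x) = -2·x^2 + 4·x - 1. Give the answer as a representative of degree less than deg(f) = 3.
a · b ≡ 21·x^2 - 6·x + 28 (mod f(x))

First multiply in Q[x] without reducing: a · b = 2·x^4 - 15·x^2 + 18·x - 4. Now divide by f(x) = x^3 + 4·x^2 - 2·x + 4, eliminating the leading term at each step:
  leading term 2·x^4: subtract (2·x)·f(x) = 2·x^4 + 8·x^3 - 4·x^2 + 8·x, leaving -8·x^3 - 11·x^2 + 10·x - 4
  leading term -8·x^3: subtract (-8)·f(x) = -8·x^3 - 32·x^2 + 16·x - 32, leaving 21·x^2 - 6·x + 28
The degree is now < 3, so this is the remainder. Hence a · b ≡ 21·x^2 - 6·x + 28 in Q[x]/(f).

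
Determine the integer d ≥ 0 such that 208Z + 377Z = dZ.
In the PID Z, (a, b) is generated by gcd(a, b). Compute gcd(377, 208) with the extended Euclidean algorithm, tracking rows (r, s, t) with s·377 + t·208 = r:
  row A: (377, 1, 0)   [1·377 + 0·208 = 377]
  row B: (208, 0, 1)   [0·377 + 1·208 = 208]
  377 = 1·208 + 169   → row C = row A − 1·row B = (169, 1, −1)   [check: 1·377 − 1·208 = 169]
  208 = 1·169 + 39   → row D = row B − 1·row C = (39, −1, 2)   [check: −1·377 + 2·208 = 39]
  169 = 4·39 + 13   → row E = row C − 4·row D = (13, 5, −9)   [check: 5·377 − 9·208 = 13]
  39 = 3·13 + 0   → remainder 0, stop. gcd = 13 (last nonzero row E).
So gcd(208, 377) = 13, with Bézout identity 5·377 − 9·208 = 13. Containment (⊇): the Bézout identity exhibits 13 as an element of (208, 377), giving (13) ⊆ (208, 377). Containment (⊆): since 13 | 208 and 13 | 377 (208 = 13·16, 377 = 13·29), every Z-linear combination of 208 and 377 is divisible by 13, so (208, 377) ⊆ (13). Therefore (208, 377) = (13), d = 13.

Final answer: (208, 377) = (13); d = 13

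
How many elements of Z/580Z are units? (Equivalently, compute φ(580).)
An element a ∈ Z/580Z is a unit iff gcd(a, 580) = 1, so the number of units is φ(580). φ is multiplicative, with φ(p^e) = p^e − p^(e−1). Factorise 580 = 2^2 · 5 · 29. Then
  φ(580) = (2^2 − 2^1) · (5 − 1) · (29 − 1) = 2 · 4 · 28 = 224.

Final answer: Z/580Z has φ(580) = 224 units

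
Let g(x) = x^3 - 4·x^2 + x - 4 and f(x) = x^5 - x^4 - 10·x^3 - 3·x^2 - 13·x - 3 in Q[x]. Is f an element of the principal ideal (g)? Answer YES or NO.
In Q[x] the ideal (g) consists of all multiples of g, so f ∈ (g) iff g | f, i.e. iff the remainder of f on division by g is 0. Divide f by g (g is monic, so eliminate the leading term of the running remainder at each step):
  leading term x^5: subtract (x^2)·g(x) = x^5 - 4·x^4 + x^3 - 4·x^2, leaving 3·x^4 - 11·x^3 + x^2 - 13·x - 3
  leading term 3·x^4: subtract (3·x)·g(x) = 3·x^4 - 12·x^3 + 3·x^2 - 12·x, leaving x^3 - 2·x^2 - x - 3
  leading term x^3: subtract (1)·g(x) = x^3 - 4·x^2 + x - 4, leaving 2·x^2 - 2·x + 1
The remainder r(x) = 2·x^2 - 2·x + 1 ≠ 0 (and deg r < deg g), so g ∤ f, i.e. f ∉ (g).

Final answer: NO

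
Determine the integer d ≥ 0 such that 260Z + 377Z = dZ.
(260, 377) = (13); d = 13

In the PID Z, (a, b) is generated by gcd(a, b). Compute gcd(377, 260) with the extended Euclidean algorithm, tracking rows (r, s, t) with s·377 + t·260 = r:
  row A: (377, 1, 0)   [1·377 + 0·260 = 377]
  row B: (260, 0, 1)   [0·377 + 1·260 = 260]
  377 = 1·260 + 117   → row C = row A − 1·row B = (117, 1, −1)   [check: 1·377 − 1·260 = 117]
  260 = 2·117 + 26   → row D = row B − 2·row C = (26, −2, 3)   [check: −2·377 + 3·260 = 26]
  117 = 4·26 + 13   → row E = row C − 4·row D = (13, 9, −13)   [check: 9·377 − 13·260 = 13]
  26 = 2·13 + 0   → remainder 0, stop. gcd = 13 (last nonzero row E).
So gcd(260, 377) = 13, with Bézout identity 9·377 − 13·260 = 13. Containment (⊇): the Bézout identity exhibits 13 as an element of (260, 377), giving (13) ⊆ (260, 377). Containment (⊆): since 13 | 260 and 13 | 377 (260 = 13·20, 377 = 13·29), every Z-linear combination of 260 and 377 is divisible by 13, so (260, 377) ⊆ (13). Therefore (260, 377) = (13), d = 13.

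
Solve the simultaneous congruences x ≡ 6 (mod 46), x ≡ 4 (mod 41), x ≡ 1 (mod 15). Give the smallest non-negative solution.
The moduli 46, 41, 15 are pairwise coprime, so by the CRT there is a unique solution mod 46·41·15 = 28290.
Solve by successive substitution. Start with x ≡ 6 (mod 46).
  Combine with x ≡ 4 (mod 41): write x = 6 + 46·t and require 6 + 46·t ≡ 4 (mod 41), i.e. 46·t ≡ 4 − 6 ≡ 39 (mod 41). Since 46^(−1) ≡ 33 (mod 41) (46 ≡ 5 (mod 41)), t ≡ 33·39 ≡ 16 (mod 41). So x ≡ 6 + 46·16 = 742 (mod 1886).
  Combine with x ≡ 1 (mod 15): write x = 742 + 1886·t and require 742 + 1886·t ≡ 1 (mod 15), i.e. 1886·t ≡ 1 − 742 ≡ 9 (mod 15). Since 1886^(−1) ≡ 11 (mod 15) (1886 ≡ 11 (mod 15)), t ≡ 11·9 ≡ 9 (mod 15). So x ≡ 742 + 1886·9 = 17716 (mod 28290).
Unique solution in [0, 28290): x = 17716.

Final answer: x ≡ 17716 (mod 28290); the representative in [0, 28290) is 17716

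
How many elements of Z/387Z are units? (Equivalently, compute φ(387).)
Z/387Z has φ(387) = 252 units

An element a ∈ Z/387Z is a unit iff gcd(a, 387) = 1, so the number of units is φ(387). φ is multiplicative, with φ(p^e) = p^e − p^(e−1). Factorise 387 = 3^2 · 43. Then
  φ(387) = (3^2 − 3^1) · (43 − 1) = 6 · 42 = 252.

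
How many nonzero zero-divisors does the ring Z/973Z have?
Z/973Z has 144 nonzero zero-divisors

In Z/973Z each nonzero element is either a unit (gcd with 973 is 1) or a zero-divisor (gcd > 1). The number of units is φ(973): factorise 973 = 7 · 139, so φ(973) = (7 − 1) · (139 − 1) = 6 · 138 = 828. The nonzero elements number 973 − 1 = 972. Hence the nonzero zero-divisors number 972 − 828 = 144.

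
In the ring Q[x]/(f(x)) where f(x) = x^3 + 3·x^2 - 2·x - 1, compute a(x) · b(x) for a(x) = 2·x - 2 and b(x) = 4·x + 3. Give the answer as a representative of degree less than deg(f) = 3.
a · b ≡ 8·x^2 - 2·x - 6 (mod f(x))

First multiply in Q[x] without reducing: a · b = 8·x^2 - 2·x - 6. This already has degree < 3, so no reduction is needed. Hence a · b ≡ 8·x^2 - 2·x - 6 in Q[x]/(f).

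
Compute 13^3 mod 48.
Use repeated squaring. Binary(3) = 11. Walk through the bits of the exponent 3 left-to-right: at each bit after the leading one, square the running value, then multiply by 13 if the bit is 1 (always reducing mod 48):
  bit 1 = 1 (leading): start with 13.
  bit 2 = 1: square 13^2 = 169 ≡ 25; bit is 1, so multiply 25·13 = 325 ≡ 37 (mod 48).
Final value: 13^3 ≡ 37 (mod 48).

Final answer: 37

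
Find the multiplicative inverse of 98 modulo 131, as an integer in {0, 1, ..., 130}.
98^(−1) ≡ 127 (mod 131)

Apply the extended Euclidean algorithm to (131, 98), tracking rows (r, s, t) with s·131 + t·98 = r. Each division r_prev = q·r_cur + r_new produces the new row as (previous row) − q·(current row):
  row A: (131, 1, 0)   [1·131 + 0·98 = 131]
  row B: (98, 0, 1)   [0·131 + 1·98 = 98]
  131 = 1·98 + 33   → row C = row A − 1·row B = (33, 1, −1)   [check: 1·131 − 1·98 = 33]
  98 = 2·33 + 32   → row D = row B − 2·row C = (32, −2, 3)   [check: −2·131 + 3·98 = 32]
  33 = 1·32 + 1   → row E = row C − 1·row D = (1, 3, −4)   [check: 3·131 − 4·98 = 1]
  32 = 32·1 + 0   → remainder 0, stop. gcd = 1 (last nonzero row E).
The gcd is 1, so 98 is invertible mod 131. The last nonzero row gives 3·131 − 4·98 = 1, so t = −4. So 98^(−1) ≡ −4 ≡ 127 (mod 131). Verify: 98 · 127 = 12446 ≡ 1 (mod 131). ✓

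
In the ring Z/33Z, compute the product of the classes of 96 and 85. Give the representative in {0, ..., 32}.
Reduce the factors first: 96 ≡ 30, 85 ≡ 19 (mod 33), so 96 · 85 ≡ 30 · 19 (mod 33). 30 · 19 = 570. Dividing by 33: 570 = 17·33 + 9. So (96 · 85) mod 33 = 9.

Final answer: 9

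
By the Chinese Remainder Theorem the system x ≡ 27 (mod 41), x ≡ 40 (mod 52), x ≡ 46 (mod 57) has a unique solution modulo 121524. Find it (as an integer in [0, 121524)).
The moduli 41, 52, 57 are pairwise coprime, so by the CRT there is a unique solution mod 41·52·57 = 121524.
Solve by successive substitution. Start with x ≡ 27 (mod 41).
  Combine with x ≡ 40 (mod 52): write x = 27 + 41·t and require 27 + 41·t ≡ 40 (mod 52), i.e. 41·t ≡ 40 − 27 ≡ 13 (mod 52). Since 41^(−1) ≡ 33 (mod 52), t ≡ 33·13 ≡ 13 (mod 52). So x ≡ 27 + 41·13 = 560 (mod 2132).
  Combine with x ≡ 46 (mod 57): write x = 560 + 2132·t and require 560 + 2132·t ≡ 46 (mod 57), i.e. 2132·t ≡ 46 − 560 ≡ 56 (mod 57). Since 2132^(−1) ≡ 5 (mod 57) (2132 ≡ 23 (mod 57)), t ≡ 5·56 ≡ 52 (mod 57). So x ≡ 560 + 2132·52 = 111424 (mod 121524).
Unique solution in [0, 121524): x = 111424.

Final answer: x ≡ 111424 (mod 121524); the representative in [0, 121524) is 111424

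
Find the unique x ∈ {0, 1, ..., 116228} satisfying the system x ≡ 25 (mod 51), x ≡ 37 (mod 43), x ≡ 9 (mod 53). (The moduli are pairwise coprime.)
x ≡ 62602 (mod 116229); the representative in [0, 116229) is 62602

The moduli 51, 43, 53 are pairwise coprime, so by the CRT there is a unique solution mod 51·43·53 = 116229.
Solve by successive substitution. Start with x ≡ 25 (mod 51).
  Combine with x ≡ 37 (mod 43): write x = 25 + 51·t and require 25 + 51·t ≡ 37 (mod 43), i.e. 51·t ≡ 37 − 25 ≡ 12 (mod 43). Since 51^(−1) ≡ 27 (mod 43) (51 ≡ 8 (mod 43)), t ≡ 27·12 ≡ 23 (mod 43). So x ≡ 25 + 51·23 = 1198 (mod 2193).
  Combine with x ≡ 9 (mod 53): write x = 1198 + 2193·t and require 1198 + 2193·t ≡ 9 (mod 53), i.e. 2193·t ≡ 9 − 1198 ≡ 30 (mod 53). Since 2193^(−1) ≡ 8 (mod 53) (2193 ≡ 20 (mod 53)), t ≡ 8·30 ≡ 28 (mod 53). So x ≡ 1198 + 2193·28 = 62602 (mod 116229).
Unique solution in [0, 116229): x = 62602.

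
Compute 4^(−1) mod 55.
Apply the extended Euclidean algorithm to (55, 4), tracking rows (r, s, t) with s·55 + t·4 = r. Each division r_prev = q·r_cur + r_new produces the new row as (previous row) − q·(current row):
  row A: (55, 1, 0)   [1·55 + 0·4 = 55]
  row B: (4, 0, 1)   [0·55 + 1·4 = 4]
  55 = 13·4 + 3   → row C = row A − 13·row B = (3, 1, −13)   [check: 1·55 − 13·4 = 3]
  4 = 1·3 + 1   → row D = row B − 1·row C = (1, −1, 14)   [check: −1·55 + 14·4 = 1]
  3 = 3·1 + 0   → remainder 0, stop. gcd = 1 (last nonzero row D).
The gcd is 1, so 4 is invertible mod 55. The last nonzero row gives −1·55 + 14·4 = 1, so t = 14. So 4^(−1) ≡ 14 (mod 55). Verify: 4 · 14 = 56 ≡ 1 (mod 55). ✓

Final answer: 4^(−1) ≡ 14 (mod 55)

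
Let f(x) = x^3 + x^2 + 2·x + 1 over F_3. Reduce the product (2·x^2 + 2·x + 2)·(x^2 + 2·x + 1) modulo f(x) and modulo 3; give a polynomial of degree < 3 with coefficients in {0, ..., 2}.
Multiply as integer polynomials: a · b = 2·x^4 + 6·x^3 + 8·x^2 + 6·x + 2. Reducing coefficients mod 3: a · b ≡ 2·x^4 + 2·x^2 + 2. Now divide by f(x) = x^3 + x^2 + 2·x + 1 in F_3[x], eliminating the leading term at each step:
  leading term 2·x^4: subtract (2·x)·f(x) = 2·x^4 + 2·x^3 + x^2 + 2·x, leaving x^3 + x^2 + x + 2 (coefficients mod 3)
  leading term x^3: subtract (1)·f(x) = x^3 + x^2 + 2·x + 1, leaving 2·x + 1 (coefficients mod 3)
The degree is now < 3, so this is the remainder. Hence a · b ≡ 2·x + 1 in F_3[x]/(f).

Final answer: a · b ≡ 2·x + 1 (mod f(x))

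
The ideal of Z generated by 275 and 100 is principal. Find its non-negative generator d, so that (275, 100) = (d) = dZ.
In the PID Z, (a, b) is generated by gcd(a, b). Compute gcd(275, 100) with the extended Euclidean algorithm, tracking rows (r, s, t) with s·275 + t·100 = r:
  row A: (275, 1, 0)   [1·275 + 0·100 = 275]
  row B: (100, 0, 1)   [0·275 + 1·100 = 100]
  275 = 2·100 + 75   → row C = row A − 2·row B = (75, 1, −2)   [check: 1·275 − 2·100 = 75]
  100 = 1·75 + 25   → row D = row B − 1·row C = (25, −1, 3)   [check: −1·275 + 3·100 = 25]
  75 = 3·25 + 0   → remainder 0, stop. gcd = 25 (last nonzero row D).
So gcd(275, 100) = 25, with Bézout identity −1·275 + 3·100 = 25. Containment (⊇): the Bézout identity exhibits 25 as an element of (275, 100), giving (25) ⊆ (275, 100). Containment (⊆): since 25 | 275 and 25 | 100 (275 = 25·11, 100 = 25·4), every Z-linear combination of 275 and 100 is divisible by 25, so (275, 100) ⊆ (25). Therefore (275, 100) = (25), d = 25.

Final answer: (275, 100) = (25); d = 25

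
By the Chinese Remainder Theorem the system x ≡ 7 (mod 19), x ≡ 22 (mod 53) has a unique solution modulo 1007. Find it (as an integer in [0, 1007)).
x ≡ 976 (mod 1007); the representative in [0, 1007) is 976

The moduli 19, 53 are pairwise coprime, so by the CRT there is a unique solution mod 19·53 = 1007.
Solve by successive substitution. Start with x ≡ 7 (mod 19).
  Combine with x ≡ 22 (mod 53): write x = 7 + 19·t and require 7 + 19·t ≡ 22 (mod 53), i.e. 19·t ≡ 22 − 7 ≡ 15 (mod 53). Since 19^(−1) ≡ 14 (mod 53), t ≡ 14·15 ≡ 51 (mod 53). So x ≡ 7 + 19·51 = 976 (mod 1007).
Unique solution in [0, 1007): x = 976.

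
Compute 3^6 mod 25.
Use repeated squaring. Binary(6) = 110. Walk through the bits of the exponent 6 left-to-right: at each bit after the leading one, square the running value, then multiply by 3 if the bit is 1 (always reducing mod 25):
  bit 1 = 1 (leading): start with 3.
  bit 2 = 1: square 3^2 = 9; bit is 1, so multiply 9·3 = 27 ≡ 2 (mod 25).
  bit 3 = 0: square 2^2 = 4 (mod 25).
Final value: 3^6 ≡ 4 (mod 25).

Final answer: 4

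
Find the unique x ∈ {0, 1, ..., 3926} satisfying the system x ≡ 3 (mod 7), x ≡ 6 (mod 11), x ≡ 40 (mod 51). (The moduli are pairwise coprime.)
x ≡ 3559 (mod 3927); the representative in [0, 3927) is 3559

The moduli 7, 11, 51 are pairwise coprime, so by the CRT there is a unique solution mod 7·11·51 = 3927.
Solve by successive substitution. Start with x ≡ 3 (mod 7).
  Combine with x ≡ 6 (mod 11): write x = 3 + 7·t and require 3 + 7·t ≡ 6 (mod 11), i.e. 7·t ≡ 6 − 3 ≡ 3 (mod 11). Since 7^(−1) ≡ 8 (mod 11), t ≡ 8·3 ≡ 2 (mod 11). So x ≡ 3 + 7·2 = 17 (mod 77).
  Combine with x ≡ 40 (mod 51): write x = 17 + 77·t and require 17 + 77·t ≡ 40 (mod 51), i.e. 77·t ≡ 40 − 17 ≡ 23 (mod 51). Since 77^(−1) ≡ 2 (mod 51) (77 ≡ 26 (mod 51)), t ≡ 2·23 ≡ 46 (mod 51). So x ≡ 17 + 77·46 = 3559 (mod 3927).
Unique solution in [0, 3927): x = 3559.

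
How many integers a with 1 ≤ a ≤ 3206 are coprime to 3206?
1368

The number of a ∈ {1, ..., 3206} with gcd(a, 3206) = 1 is by definition Euler's totient φ(3206). φ is multiplicative, with φ(p^e) = p^e − p^(e−1). Factorise 3206 = 2 · 7 · 229. Then
  φ(3206) = (2 − 1) · (7 − 1) · (229 − 1) = 1 · 6 · 228 = 1368.
So there are 1368 such integers.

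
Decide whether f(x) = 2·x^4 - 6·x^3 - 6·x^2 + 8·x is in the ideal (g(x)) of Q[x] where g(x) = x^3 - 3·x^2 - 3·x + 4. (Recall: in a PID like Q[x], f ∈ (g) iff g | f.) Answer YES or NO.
YES

In Q[x] the ideal (g) consists of all multiples of g, so f ∈ (g) iff g | f, i.e. iff the remainder of f on division by g is 0. Divide f by g (g is monic, so eliminate the leading term of the running remainder at each step):
  leading term 2·x^4: subtract (2·x)·g(x) = 2·x^4 - 6·x^3 - 6·x^2 + 8·x, leaving 0
The remainder is 0, so f(x) = g(x) · h(x) with h(x) = 2·x. Hence g | f, i.e. f ∈ (g).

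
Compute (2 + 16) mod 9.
0

Reduce the summands first: 16 ≡ 7 (mod 9), so 2 + 16 ≡ 2 + 7 (mod 9). 2 + 7 = 9; 9 = 1·9 + 0, so (2 + 16) mod 9 = 0.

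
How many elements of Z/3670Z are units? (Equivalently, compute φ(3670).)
Z/3670Z has φ(3670) = 1464 units

An element a ∈ Z/3670Z is a unit iff gcd(a, 3670) = 1, so the number of units is φ(3670). φ is multiplicative, with φ(p^e) = p^e − p^(e−1). Factorise 3670 = 2 · 5 · 367. Then
  φ(3670) = (2 − 1) · (5 − 1) · (367 − 1) = 1 · 4 · 366 = 1464.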